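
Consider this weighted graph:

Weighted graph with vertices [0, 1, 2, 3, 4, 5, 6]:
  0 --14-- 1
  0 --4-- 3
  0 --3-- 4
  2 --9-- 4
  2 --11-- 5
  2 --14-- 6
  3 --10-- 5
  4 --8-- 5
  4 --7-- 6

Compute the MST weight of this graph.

Applying Kruskal's algorithm (sort edges by weight, add if no cycle):
  Add (0,4) w=3
  Add (0,3) w=4
  Add (4,6) w=7
  Add (4,5) w=8
  Add (2,4) w=9
  Skip (3,5) w=10 (creates cycle)
  Skip (2,5) w=11 (creates cycle)
  Add (0,1) w=14
  Skip (2,6) w=14 (creates cycle)
MST weight = 45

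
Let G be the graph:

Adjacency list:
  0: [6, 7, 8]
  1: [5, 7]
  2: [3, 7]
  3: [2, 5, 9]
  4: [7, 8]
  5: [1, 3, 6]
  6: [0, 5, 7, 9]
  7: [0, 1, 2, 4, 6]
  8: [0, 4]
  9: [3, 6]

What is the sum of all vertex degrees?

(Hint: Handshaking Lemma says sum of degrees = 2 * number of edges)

Count edges: 14 edges.
By Handshaking Lemma: sum of degrees = 2 * 14 = 28.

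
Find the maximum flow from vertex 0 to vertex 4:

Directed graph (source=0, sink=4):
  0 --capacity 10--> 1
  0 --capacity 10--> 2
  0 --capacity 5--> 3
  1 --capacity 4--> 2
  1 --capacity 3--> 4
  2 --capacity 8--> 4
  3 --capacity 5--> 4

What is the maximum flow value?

Computing max flow:
  Flow on (0->1): 7/10
  Flow on (0->2): 4/10
  Flow on (0->3): 5/5
  Flow on (1->2): 4/4
  Flow on (1->4): 3/3
  Flow on (2->4): 8/8
  Flow on (3->4): 5/5
Maximum flow = 16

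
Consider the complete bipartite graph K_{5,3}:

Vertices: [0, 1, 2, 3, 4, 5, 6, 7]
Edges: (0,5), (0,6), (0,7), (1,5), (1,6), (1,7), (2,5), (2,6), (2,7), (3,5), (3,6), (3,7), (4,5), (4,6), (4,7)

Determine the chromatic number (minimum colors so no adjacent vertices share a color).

K_{5,3} is bipartite: vertices split into two independent sets of size 5 and 3.
Color one set 0, the other 1. No adjacent vertices share a color.
Chromatic number = 2.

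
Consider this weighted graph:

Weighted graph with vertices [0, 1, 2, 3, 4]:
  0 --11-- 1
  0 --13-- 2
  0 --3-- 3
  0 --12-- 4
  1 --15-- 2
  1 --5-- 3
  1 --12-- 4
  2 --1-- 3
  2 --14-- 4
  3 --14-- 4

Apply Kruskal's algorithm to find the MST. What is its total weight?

Applying Kruskal's algorithm (sort edges by weight, add if no cycle):
  Add (2,3) w=1
  Add (0,3) w=3
  Add (1,3) w=5
  Skip (0,1) w=11 (creates cycle)
  Add (0,4) w=12
  Skip (1,4) w=12 (creates cycle)
  Skip (0,2) w=13 (creates cycle)
  Skip (2,4) w=14 (creates cycle)
  Skip (3,4) w=14 (creates cycle)
  Skip (1,2) w=15 (creates cycle)
MST weight = 21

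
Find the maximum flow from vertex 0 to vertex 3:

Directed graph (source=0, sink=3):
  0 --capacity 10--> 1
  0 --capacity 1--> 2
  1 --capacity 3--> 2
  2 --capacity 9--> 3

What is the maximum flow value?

Computing max flow:
  Flow on (0->1): 3/10
  Flow on (0->2): 1/1
  Flow on (1->2): 3/3
  Flow on (2->3): 4/9
Maximum flow = 4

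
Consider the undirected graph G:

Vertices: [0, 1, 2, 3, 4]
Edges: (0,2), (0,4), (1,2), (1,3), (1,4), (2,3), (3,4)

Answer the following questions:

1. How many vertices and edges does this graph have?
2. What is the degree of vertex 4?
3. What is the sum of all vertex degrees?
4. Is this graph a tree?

Count: 5 vertices, 7 edges.
Vertex 4 has neighbors [0, 1, 3], degree = 3.
Handshaking lemma: 2 * 7 = 14.
A tree on 5 vertices has 4 edges. This graph has 7 edges (3 extra). Not a tree.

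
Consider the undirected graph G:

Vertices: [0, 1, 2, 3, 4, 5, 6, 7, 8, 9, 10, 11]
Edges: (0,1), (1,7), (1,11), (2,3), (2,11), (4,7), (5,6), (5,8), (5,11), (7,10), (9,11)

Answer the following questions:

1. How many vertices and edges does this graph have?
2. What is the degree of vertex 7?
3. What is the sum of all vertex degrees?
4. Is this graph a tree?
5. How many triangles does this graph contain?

Count: 12 vertices, 11 edges.
Vertex 7 has neighbors [1, 4, 10], degree = 3.
Handshaking lemma: 2 * 11 = 22.
A graph is a tree iff it is connected and has exactly n-1 edges. This graph is connected (all 12 vertices in one component) and has 12-1 = 11 edges. It is a tree.
Number of triangles = 0.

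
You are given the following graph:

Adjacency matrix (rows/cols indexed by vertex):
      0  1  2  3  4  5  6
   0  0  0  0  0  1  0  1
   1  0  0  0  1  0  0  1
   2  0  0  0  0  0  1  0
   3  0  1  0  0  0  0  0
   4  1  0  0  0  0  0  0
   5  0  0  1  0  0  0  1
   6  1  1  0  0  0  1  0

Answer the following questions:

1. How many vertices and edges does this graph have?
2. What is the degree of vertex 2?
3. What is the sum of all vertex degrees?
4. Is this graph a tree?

Count: 7 vertices, 6 edges.
Vertex 2 has neighbors [5], degree = 1.
Handshaking lemma: 2 * 6 = 12.
A graph is a tree iff it is connected and has exactly n-1 edges. This graph is connected (all 7 vertices in one component) and has 7-1 = 6 edges. It is a tree.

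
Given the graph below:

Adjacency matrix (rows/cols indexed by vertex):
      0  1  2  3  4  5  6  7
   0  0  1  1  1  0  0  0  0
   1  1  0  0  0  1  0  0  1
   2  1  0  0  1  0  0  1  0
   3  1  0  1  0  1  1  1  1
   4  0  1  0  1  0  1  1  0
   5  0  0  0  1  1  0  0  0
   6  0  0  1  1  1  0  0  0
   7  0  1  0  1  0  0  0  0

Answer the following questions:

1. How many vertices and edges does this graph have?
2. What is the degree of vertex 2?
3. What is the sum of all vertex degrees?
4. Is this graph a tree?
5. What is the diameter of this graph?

Count: 8 vertices, 13 edges.
Vertex 2 has neighbors [0, 3, 6], degree = 3.
Handshaking lemma: 2 * 13 = 26.
A tree on 8 vertices has 7 edges. This graph has 13 edges (6 extra). Not a tree.
Diameter (longest shortest path) = 2.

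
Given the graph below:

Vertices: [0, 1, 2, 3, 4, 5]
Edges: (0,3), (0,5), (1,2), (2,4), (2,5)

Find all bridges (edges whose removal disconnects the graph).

A bridge is an edge whose removal increases the number of connected components.
Bridges found: (0,3), (0,5), (1,2), (2,4), (2,5)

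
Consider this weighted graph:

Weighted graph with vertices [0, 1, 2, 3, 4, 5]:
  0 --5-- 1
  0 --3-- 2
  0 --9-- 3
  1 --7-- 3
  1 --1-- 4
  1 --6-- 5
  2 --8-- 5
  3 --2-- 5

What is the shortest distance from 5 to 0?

Using Dijkstra's algorithm from vertex 5:
Shortest path: 5 -> 1 -> 0
Total weight: 6 + 5 = 11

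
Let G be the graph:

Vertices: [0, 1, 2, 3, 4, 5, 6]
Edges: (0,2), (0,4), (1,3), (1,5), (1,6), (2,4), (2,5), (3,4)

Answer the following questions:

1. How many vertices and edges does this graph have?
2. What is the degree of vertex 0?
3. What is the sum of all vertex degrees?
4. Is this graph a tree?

Count: 7 vertices, 8 edges.
Vertex 0 has neighbors [2, 4], degree = 2.
Handshaking lemma: 2 * 8 = 16.
A tree on 7 vertices has 6 edges. This graph has 8 edges (2 extra). Not a tree.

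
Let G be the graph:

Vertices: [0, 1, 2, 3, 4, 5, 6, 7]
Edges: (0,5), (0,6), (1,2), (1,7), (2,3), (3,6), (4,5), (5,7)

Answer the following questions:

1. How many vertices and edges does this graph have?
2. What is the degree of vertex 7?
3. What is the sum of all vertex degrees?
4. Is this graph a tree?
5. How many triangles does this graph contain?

Count: 8 vertices, 8 edges.
Vertex 7 has neighbors [1, 5], degree = 2.
Handshaking lemma: 2 * 8 = 16.
A tree on 8 vertices has 7 edges. This graph has 8 edges (1 extra). Not a tree.
Number of triangles = 0.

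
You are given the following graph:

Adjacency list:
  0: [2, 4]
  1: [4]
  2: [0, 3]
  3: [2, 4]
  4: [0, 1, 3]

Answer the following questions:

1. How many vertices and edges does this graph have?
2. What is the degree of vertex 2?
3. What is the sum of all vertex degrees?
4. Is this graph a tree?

Count: 5 vertices, 5 edges.
Vertex 2 has neighbors [0, 3], degree = 2.
Handshaking lemma: 2 * 5 = 10.
A tree on 5 vertices has 4 edges. This graph has 5 edges (1 extra). Not a tree.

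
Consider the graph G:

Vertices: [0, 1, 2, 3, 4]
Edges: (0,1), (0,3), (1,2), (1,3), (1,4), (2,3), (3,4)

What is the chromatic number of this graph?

The graph has a maximum clique of size 3 (lower bound on chromatic number).
A valid 3-coloring: {0: 2, 1: 0, 2: 2, 3: 1, 4: 2}.
Chromatic number = 3.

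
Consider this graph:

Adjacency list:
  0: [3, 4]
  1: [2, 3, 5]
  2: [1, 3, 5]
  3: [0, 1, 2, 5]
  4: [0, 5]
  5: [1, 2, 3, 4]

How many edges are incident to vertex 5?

Vertex 5 has neighbors [1, 2, 3, 4], so deg(5) = 4.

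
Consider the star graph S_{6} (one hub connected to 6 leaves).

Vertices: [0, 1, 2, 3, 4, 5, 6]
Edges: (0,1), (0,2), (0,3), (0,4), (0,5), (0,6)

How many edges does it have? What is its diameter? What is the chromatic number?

Star graph S_{6}: the hub connects to all 6 leaves.
Edges = 6.
Diameter = 2 (any leaf to hub is 1, leaf to leaf through hub is 2).
Star graphs are bipartite (hub vs leaves), so chromatic number = 2.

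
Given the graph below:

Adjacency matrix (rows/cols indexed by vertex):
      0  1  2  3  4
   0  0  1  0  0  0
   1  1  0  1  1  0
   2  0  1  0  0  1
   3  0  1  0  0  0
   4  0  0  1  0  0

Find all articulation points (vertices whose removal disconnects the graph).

An articulation point is a vertex whose removal disconnects the graph.
Articulation points: [1, 2]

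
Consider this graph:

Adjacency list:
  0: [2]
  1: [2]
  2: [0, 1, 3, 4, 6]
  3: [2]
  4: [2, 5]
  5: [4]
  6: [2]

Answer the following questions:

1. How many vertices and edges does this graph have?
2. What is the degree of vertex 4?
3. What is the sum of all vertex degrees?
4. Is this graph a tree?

Count: 7 vertices, 6 edges.
Vertex 4 has neighbors [2, 5], degree = 2.
Handshaking lemma: 2 * 6 = 12.
A graph is a tree iff it is connected and has exactly n-1 edges. This graph is connected (all 7 vertices in one component) and has 7-1 = 6 edges. It is a tree.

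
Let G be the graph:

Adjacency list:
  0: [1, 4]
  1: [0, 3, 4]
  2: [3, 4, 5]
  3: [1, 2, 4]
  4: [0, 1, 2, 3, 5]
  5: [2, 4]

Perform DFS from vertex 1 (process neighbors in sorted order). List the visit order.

DFS from vertex 1 (neighbors processed in ascending order):
Visit order: 1, 0, 4, 2, 3, 5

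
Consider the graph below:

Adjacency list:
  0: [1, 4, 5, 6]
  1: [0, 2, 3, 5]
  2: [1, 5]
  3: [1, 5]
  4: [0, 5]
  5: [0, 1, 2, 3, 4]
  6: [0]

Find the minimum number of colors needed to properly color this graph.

The graph has a maximum clique of size 3 (lower bound on chromatic number).
A valid 3-coloring: {0: 1, 1: 2, 2: 1, 3: 1, 4: 2, 5: 0, 6: 0}.
Chromatic number = 3.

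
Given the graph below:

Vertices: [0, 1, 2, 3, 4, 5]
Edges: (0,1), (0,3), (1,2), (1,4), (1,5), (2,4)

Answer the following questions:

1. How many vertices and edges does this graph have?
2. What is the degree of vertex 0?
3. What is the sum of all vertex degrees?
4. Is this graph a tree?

Count: 6 vertices, 6 edges.
Vertex 0 has neighbors [1, 3], degree = 2.
Handshaking lemma: 2 * 6 = 12.
A tree on 6 vertices has 5 edges. This graph has 6 edges (1 extra). Not a tree.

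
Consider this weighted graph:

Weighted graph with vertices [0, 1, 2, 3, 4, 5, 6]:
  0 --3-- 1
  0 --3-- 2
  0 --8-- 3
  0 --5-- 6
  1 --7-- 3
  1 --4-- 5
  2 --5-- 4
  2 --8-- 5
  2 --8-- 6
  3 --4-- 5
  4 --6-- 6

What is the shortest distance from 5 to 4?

Using Dijkstra's algorithm from vertex 5:
Shortest path: 5 -> 2 -> 4
Total weight: 8 + 5 = 13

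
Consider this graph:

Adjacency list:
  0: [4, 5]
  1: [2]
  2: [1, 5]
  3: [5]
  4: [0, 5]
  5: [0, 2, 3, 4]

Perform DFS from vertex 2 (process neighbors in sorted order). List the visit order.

DFS from vertex 2 (neighbors processed in ascending order):
Visit order: 2, 1, 5, 0, 4, 3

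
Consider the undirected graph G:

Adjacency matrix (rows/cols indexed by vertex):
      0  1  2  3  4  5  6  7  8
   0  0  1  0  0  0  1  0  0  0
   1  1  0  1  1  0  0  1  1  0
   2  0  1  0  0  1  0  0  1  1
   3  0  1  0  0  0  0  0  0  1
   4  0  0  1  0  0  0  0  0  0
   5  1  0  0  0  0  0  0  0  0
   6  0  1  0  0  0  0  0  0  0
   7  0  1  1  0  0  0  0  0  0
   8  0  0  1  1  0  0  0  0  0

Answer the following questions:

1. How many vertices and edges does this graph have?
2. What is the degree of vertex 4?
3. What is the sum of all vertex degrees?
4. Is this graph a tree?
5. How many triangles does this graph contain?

Count: 9 vertices, 10 edges.
Vertex 4 has neighbors [2], degree = 1.
Handshaking lemma: 2 * 10 = 20.
A tree on 9 vertices has 8 edges. This graph has 10 edges (2 extra). Not a tree.
Number of triangles = 1.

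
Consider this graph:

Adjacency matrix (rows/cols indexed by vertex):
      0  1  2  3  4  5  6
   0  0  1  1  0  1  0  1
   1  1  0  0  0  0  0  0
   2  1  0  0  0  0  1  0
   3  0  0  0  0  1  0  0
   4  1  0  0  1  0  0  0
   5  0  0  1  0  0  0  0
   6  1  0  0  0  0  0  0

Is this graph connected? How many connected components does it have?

Checking connectivity: the graph has 1 connected component(s).
All vertices are reachable from each other. The graph IS connected.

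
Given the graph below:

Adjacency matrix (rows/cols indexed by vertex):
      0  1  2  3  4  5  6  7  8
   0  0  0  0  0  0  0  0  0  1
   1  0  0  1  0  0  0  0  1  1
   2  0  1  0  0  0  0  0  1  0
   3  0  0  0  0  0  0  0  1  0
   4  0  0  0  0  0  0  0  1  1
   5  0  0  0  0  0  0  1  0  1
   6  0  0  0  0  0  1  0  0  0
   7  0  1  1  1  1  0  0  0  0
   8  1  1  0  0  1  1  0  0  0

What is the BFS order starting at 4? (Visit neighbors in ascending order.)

BFS from vertex 4 (neighbors processed in ascending order):
Visit order: 4, 7, 8, 1, 2, 3, 0, 5, 6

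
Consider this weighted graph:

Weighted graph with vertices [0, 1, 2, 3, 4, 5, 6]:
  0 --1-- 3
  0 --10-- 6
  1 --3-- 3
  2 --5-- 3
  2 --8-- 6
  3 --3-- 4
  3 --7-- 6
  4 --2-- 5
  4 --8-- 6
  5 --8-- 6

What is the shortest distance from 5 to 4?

Using Dijkstra's algorithm from vertex 5:
Shortest path: 5 -> 4
Total weight: 2 = 2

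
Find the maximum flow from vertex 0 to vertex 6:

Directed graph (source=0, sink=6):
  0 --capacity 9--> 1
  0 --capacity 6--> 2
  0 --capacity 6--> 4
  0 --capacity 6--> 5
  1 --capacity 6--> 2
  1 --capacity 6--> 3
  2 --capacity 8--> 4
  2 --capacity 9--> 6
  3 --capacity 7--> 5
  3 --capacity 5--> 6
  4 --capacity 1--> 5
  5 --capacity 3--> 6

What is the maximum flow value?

Computing max flow:
  Flow on (0->1): 9/9
  Flow on (0->2): 6/6
  Flow on (0->4): 1/6
  Flow on (0->5): 1/6
  Flow on (1->2): 3/6
  Flow on (1->3): 6/6
  Flow on (2->6): 9/9
  Flow on (3->5): 1/7
  Flow on (3->6): 5/5
  Flow on (4->5): 1/1
  Flow on (5->6): 3/3
Maximum flow = 17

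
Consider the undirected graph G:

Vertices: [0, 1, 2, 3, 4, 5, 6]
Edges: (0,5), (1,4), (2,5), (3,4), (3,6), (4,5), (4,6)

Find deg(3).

Vertex 3 has neighbors [4, 6], so deg(3) = 2.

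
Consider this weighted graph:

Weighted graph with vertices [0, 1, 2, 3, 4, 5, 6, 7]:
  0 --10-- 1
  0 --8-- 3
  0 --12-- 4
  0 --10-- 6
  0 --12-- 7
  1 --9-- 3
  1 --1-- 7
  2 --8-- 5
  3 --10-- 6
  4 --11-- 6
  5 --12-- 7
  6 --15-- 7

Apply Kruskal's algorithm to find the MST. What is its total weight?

Applying Kruskal's algorithm (sort edges by weight, add if no cycle):
  Add (1,7) w=1
  Add (0,3) w=8
  Add (2,5) w=8
  Add (1,3) w=9
  Skip (0,1) w=10 (creates cycle)
  Add (0,6) w=10
  Skip (3,6) w=10 (creates cycle)
  Add (4,6) w=11
  Skip (0,7) w=12 (creates cycle)
  Skip (0,4) w=12 (creates cycle)
  Add (5,7) w=12
  Skip (6,7) w=15 (creates cycle)
MST weight = 59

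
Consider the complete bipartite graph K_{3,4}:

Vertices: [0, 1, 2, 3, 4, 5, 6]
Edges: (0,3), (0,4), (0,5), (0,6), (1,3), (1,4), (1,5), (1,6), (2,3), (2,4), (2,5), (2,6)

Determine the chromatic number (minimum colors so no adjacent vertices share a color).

K_{3,4} is bipartite: vertices split into two independent sets of size 3 and 4.
Color one set 0, the other 1. No adjacent vertices share a color.
Chromatic number = 2.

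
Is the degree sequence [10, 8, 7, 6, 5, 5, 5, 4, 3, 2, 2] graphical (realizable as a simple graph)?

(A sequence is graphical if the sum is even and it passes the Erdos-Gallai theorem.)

Sum of degrees = 57. Sum is odd, so the sequence is NOT graphical.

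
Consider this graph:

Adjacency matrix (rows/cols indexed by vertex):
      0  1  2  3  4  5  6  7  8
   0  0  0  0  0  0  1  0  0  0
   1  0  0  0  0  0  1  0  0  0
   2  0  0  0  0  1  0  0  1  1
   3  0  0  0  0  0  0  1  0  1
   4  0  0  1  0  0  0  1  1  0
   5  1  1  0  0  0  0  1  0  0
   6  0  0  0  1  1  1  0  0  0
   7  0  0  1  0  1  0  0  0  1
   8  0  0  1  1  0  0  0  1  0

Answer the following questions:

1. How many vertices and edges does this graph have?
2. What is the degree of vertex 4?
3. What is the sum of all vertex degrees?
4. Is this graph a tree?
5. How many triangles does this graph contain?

Count: 9 vertices, 11 edges.
Vertex 4 has neighbors [2, 6, 7], degree = 3.
Handshaking lemma: 2 * 11 = 22.
A tree on 9 vertices has 8 edges. This graph has 11 edges (3 extra). Not a tree.
Number of triangles = 2.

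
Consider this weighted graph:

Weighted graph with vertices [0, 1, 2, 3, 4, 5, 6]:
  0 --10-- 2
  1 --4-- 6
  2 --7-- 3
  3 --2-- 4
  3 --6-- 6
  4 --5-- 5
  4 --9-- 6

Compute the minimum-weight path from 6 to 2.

Using Dijkstra's algorithm from vertex 6:
Shortest path: 6 -> 3 -> 2
Total weight: 6 + 7 = 13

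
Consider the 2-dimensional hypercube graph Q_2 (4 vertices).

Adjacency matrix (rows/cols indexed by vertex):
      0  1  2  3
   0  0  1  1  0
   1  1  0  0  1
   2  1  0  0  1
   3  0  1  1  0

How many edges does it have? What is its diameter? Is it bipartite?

The 2-dimensional hypercube Q_2 has 4 vertices and each vertex has degree 2.
Total edges = 4 * 2 / 2 = 4.
Diameter = 2 (max Hamming distance between binary labels).
Hypercubes are bipartite (partition by parity of binary representation).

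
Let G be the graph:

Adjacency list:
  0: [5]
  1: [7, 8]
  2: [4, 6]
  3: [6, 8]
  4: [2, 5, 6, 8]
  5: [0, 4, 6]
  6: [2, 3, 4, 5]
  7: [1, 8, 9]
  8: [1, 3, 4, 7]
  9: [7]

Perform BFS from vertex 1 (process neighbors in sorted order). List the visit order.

BFS from vertex 1 (neighbors processed in ascending order):
Visit order: 1, 7, 8, 9, 3, 4, 6, 2, 5, 0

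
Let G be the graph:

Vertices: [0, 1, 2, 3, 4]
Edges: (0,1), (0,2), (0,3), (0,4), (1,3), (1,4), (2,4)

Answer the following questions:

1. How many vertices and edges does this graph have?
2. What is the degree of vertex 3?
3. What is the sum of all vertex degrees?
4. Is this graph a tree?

Count: 5 vertices, 7 edges.
Vertex 3 has neighbors [0, 1], degree = 2.
Handshaking lemma: 2 * 7 = 14.
A tree on 5 vertices has 4 edges. This graph has 7 edges (3 extra). Not a tree.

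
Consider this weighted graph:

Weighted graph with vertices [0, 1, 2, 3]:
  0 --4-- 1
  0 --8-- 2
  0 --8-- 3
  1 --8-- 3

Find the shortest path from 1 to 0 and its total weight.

Using Dijkstra's algorithm from vertex 1:
Shortest path: 1 -> 0
Total weight: 4 = 4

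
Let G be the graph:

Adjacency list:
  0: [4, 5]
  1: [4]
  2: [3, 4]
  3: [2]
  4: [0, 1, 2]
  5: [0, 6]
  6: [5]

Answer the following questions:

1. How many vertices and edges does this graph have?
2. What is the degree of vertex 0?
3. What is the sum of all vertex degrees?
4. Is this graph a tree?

Count: 7 vertices, 6 edges.
Vertex 0 has neighbors [4, 5], degree = 2.
Handshaking lemma: 2 * 6 = 12.
A graph is a tree iff it is connected and has exactly n-1 edges. This graph is connected (all 7 vertices in one component) and has 7-1 = 6 edges. It is a tree.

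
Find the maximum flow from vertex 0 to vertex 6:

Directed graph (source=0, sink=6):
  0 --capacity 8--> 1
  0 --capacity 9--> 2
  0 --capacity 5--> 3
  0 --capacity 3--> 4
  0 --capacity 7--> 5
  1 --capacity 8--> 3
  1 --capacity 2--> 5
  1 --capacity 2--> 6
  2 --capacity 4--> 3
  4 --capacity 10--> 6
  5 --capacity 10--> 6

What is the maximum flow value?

Computing max flow:
  Flow on (0->1): 4/8
  Flow on (0->4): 3/3
  Flow on (0->5): 7/7
  Flow on (1->5): 2/2
  Flow on (1->6): 2/2
  Flow on (4->6): 3/10
  Flow on (5->6): 9/10
Maximum flow = 14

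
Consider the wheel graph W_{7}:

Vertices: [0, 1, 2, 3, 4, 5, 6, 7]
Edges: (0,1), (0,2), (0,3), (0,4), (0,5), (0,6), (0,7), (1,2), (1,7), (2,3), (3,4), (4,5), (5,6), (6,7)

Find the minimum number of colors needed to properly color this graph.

W_{7} = C_{7} plus a hub adjacent to every cycle vertex.
The outer cycle needs 3 colors (odd cycle); the hub is adjacent to all of them so needs a fresh color.
Chromatic number = 3 + 1 = 4.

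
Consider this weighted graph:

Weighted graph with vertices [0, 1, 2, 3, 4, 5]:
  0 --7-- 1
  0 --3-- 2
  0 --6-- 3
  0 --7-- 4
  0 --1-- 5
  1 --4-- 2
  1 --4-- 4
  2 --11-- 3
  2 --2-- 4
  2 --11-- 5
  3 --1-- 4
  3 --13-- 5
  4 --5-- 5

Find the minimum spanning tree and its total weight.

Applying Kruskal's algorithm (sort edges by weight, add if no cycle):
  Add (0,5) w=1
  Add (3,4) w=1
  Add (2,4) w=2
  Add (0,2) w=3
  Add (1,4) w=4
  Skip (1,2) w=4 (creates cycle)
  Skip (4,5) w=5 (creates cycle)
  Skip (0,3) w=6 (creates cycle)
  Skip (0,1) w=7 (creates cycle)
  Skip (0,4) w=7 (creates cycle)
  Skip (2,5) w=11 (creates cycle)
  Skip (2,3) w=11 (creates cycle)
  Skip (3,5) w=13 (creates cycle)
MST weight = 11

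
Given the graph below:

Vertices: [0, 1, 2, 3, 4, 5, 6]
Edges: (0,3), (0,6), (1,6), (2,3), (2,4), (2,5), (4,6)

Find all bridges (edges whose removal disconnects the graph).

A bridge is an edge whose removal increases the number of connected components.
Bridges found: (1,6), (2,5)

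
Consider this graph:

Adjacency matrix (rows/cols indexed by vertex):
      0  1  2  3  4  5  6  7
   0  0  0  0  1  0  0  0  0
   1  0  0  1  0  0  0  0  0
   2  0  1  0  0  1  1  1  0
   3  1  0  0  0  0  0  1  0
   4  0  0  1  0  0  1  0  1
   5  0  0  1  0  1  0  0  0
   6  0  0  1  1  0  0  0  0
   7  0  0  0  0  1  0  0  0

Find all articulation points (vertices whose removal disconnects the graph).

An articulation point is a vertex whose removal disconnects the graph.
Articulation points: [2, 3, 4, 6]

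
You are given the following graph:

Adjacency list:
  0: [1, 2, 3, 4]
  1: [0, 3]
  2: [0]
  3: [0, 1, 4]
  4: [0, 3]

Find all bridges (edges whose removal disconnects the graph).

A bridge is an edge whose removal increases the number of connected components.
Bridges found: (0,2)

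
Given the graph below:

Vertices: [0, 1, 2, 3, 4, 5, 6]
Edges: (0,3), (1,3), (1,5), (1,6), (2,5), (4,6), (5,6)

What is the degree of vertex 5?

Vertex 5 has neighbors [1, 2, 6], so deg(5) = 3.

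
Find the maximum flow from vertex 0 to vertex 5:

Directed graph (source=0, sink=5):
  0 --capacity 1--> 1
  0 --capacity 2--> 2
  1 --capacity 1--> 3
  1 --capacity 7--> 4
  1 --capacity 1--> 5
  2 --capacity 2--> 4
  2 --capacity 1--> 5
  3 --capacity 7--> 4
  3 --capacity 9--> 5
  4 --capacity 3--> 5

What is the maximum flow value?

Computing max flow:
  Flow on (0->1): 1/1
  Flow on (0->2): 2/2
  Flow on (1->5): 1/1
  Flow on (2->4): 1/2
  Flow on (2->5): 1/1
  Flow on (4->5): 1/3
Maximum flow = 3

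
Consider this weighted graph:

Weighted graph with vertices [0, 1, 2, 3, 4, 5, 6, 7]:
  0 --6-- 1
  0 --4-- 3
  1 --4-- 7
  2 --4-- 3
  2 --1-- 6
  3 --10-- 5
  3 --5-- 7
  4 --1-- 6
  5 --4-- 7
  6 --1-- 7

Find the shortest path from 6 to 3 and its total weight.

Using Dijkstra's algorithm from vertex 6:
Shortest path: 6 -> 2 -> 3
Total weight: 1 + 4 = 5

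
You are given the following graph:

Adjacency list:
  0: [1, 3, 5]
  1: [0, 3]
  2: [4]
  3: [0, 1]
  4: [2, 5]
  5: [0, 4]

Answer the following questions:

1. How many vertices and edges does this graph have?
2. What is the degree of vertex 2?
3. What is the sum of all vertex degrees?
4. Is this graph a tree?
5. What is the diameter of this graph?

Count: 6 vertices, 6 edges.
Vertex 2 has neighbors [4], degree = 1.
Handshaking lemma: 2 * 6 = 12.
A tree on 6 vertices has 5 edges. This graph has 6 edges (1 extra). Not a tree.
Diameter (longest shortest path) = 4.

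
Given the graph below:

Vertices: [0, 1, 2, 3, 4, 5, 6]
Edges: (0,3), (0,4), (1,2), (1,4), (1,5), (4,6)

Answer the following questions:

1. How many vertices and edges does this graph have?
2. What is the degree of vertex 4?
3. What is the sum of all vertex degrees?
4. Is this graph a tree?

Count: 7 vertices, 6 edges.
Vertex 4 has neighbors [0, 1, 6], degree = 3.
Handshaking lemma: 2 * 6 = 12.
A graph is a tree iff it is connected and has exactly n-1 edges. This graph is connected (all 7 vertices in one component) and has 7-1 = 6 edges. It is a tree.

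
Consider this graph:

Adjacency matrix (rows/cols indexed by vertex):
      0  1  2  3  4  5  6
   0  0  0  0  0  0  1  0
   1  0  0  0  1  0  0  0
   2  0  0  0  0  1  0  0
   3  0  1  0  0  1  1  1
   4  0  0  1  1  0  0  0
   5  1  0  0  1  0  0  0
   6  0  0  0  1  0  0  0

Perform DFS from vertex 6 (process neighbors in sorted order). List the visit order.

DFS from vertex 6 (neighbors processed in ascending order):
Visit order: 6, 3, 1, 4, 2, 5, 0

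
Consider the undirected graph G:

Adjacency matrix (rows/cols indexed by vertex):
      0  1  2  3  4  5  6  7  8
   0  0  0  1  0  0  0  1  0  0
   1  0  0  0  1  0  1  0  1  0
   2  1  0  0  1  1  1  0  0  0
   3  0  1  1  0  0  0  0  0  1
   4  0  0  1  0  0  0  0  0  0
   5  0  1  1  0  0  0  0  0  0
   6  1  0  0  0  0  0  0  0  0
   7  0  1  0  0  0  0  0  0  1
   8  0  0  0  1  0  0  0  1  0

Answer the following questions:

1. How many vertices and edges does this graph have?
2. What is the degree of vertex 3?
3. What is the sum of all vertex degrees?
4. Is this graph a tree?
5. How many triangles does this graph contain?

Count: 9 vertices, 10 edges.
Vertex 3 has neighbors [1, 2, 8], degree = 3.
Handshaking lemma: 2 * 10 = 20.
A tree on 9 vertices has 8 edges. This graph has 10 edges (2 extra). Not a tree.
Number of triangles = 0.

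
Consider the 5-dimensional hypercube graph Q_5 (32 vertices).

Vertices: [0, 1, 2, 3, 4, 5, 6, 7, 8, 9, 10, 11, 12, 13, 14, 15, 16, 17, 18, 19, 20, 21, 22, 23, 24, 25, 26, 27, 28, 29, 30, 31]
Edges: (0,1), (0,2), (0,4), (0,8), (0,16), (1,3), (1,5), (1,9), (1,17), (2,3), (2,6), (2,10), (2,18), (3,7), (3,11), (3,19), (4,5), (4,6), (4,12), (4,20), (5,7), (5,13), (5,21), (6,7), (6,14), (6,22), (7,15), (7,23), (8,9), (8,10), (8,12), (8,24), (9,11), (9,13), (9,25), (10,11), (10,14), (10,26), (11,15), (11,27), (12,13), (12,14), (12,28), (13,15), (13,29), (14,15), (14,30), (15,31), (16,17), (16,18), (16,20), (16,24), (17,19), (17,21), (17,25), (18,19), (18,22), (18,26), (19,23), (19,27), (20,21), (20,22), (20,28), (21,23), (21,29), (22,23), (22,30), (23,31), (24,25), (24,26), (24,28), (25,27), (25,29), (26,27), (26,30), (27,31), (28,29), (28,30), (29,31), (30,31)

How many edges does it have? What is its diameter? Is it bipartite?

The 5-dimensional hypercube Q_5 has 32 vertices and each vertex has degree 5.
Total edges = 32 * 5 / 2 = 80.
Diameter = 5 (max Hamming distance between binary labels).
Hypercubes are bipartite (partition by parity of binary representation).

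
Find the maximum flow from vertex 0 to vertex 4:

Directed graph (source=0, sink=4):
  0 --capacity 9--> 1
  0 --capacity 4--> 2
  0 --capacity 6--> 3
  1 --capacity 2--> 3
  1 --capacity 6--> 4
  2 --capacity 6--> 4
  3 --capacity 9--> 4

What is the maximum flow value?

Computing max flow:
  Flow on (0->1): 8/9
  Flow on (0->2): 4/4
  Flow on (0->3): 6/6
  Flow on (1->3): 2/2
  Flow on (1->4): 6/6
  Flow on (2->4): 4/6
  Flow on (3->4): 8/9
Maximum flow = 18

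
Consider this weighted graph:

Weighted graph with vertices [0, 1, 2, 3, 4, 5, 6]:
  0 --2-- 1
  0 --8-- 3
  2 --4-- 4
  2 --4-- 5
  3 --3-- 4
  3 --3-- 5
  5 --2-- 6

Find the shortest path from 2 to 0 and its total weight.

Using Dijkstra's algorithm from vertex 2:
Shortest path: 2 -> 5 -> 3 -> 0
Total weight: 4 + 3 + 8 = 15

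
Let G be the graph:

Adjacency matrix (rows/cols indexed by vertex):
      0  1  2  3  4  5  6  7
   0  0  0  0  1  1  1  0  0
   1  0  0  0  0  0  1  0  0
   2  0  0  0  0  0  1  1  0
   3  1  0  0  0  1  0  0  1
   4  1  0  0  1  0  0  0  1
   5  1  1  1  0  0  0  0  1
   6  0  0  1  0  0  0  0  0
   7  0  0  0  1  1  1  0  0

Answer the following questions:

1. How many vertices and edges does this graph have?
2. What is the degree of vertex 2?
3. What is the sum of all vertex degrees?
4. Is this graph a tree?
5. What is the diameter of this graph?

Count: 8 vertices, 10 edges.
Vertex 2 has neighbors [5, 6], degree = 2.
Handshaking lemma: 2 * 10 = 20.
A tree on 8 vertices has 7 edges. This graph has 10 edges (3 extra). Not a tree.
Diameter (longest shortest path) = 4.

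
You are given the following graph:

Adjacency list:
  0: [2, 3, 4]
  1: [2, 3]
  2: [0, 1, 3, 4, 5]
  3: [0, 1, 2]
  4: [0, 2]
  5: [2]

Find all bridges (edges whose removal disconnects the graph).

A bridge is an edge whose removal increases the number of connected components.
Bridges found: (2,5)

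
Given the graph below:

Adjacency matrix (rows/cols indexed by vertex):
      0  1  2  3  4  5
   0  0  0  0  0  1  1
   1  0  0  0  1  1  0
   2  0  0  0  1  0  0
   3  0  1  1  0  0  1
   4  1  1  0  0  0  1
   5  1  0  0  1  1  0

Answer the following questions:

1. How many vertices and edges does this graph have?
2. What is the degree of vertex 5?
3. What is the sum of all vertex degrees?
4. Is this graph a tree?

Count: 6 vertices, 7 edges.
Vertex 5 has neighbors [0, 3, 4], degree = 3.
Handshaking lemma: 2 * 7 = 14.
A tree on 6 vertices has 5 edges. This graph has 7 edges (2 extra). Not a tree.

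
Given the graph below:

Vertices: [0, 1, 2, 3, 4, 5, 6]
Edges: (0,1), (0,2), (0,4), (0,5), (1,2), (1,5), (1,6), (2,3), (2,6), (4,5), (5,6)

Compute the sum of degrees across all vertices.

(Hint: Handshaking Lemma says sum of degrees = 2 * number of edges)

Count edges: 11 edges.
By Handshaking Lemma: sum of degrees = 2 * 11 = 22.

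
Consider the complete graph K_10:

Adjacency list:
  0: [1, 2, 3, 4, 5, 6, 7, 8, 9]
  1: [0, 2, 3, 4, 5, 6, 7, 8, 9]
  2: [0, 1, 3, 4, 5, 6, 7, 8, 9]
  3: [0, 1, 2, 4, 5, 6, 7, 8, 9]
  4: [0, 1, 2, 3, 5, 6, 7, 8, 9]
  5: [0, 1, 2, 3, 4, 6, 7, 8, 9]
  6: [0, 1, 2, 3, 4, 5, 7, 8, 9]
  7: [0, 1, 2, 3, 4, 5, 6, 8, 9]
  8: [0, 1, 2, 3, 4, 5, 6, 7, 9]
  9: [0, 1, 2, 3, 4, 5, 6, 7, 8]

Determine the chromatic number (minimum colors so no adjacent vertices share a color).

In K_10, every vertex is adjacent to every other vertex.
Each vertex needs a unique color.
Chromatic number = 10.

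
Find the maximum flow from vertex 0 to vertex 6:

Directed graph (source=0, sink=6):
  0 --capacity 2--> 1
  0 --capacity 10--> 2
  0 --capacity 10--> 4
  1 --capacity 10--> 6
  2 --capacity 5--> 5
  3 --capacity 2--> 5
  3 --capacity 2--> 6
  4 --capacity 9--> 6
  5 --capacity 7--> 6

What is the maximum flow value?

Computing max flow:
  Flow on (0->1): 2/2
  Flow on (0->2): 5/10
  Flow on (0->4): 9/10
  Flow on (1->6): 2/10
  Flow on (2->5): 5/5
  Flow on (4->6): 9/9
  Flow on (5->6): 5/7
Maximum flow = 16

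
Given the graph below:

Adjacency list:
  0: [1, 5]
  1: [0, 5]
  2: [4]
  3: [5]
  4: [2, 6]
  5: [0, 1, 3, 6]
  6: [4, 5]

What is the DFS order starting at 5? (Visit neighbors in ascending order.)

DFS from vertex 5 (neighbors processed in ascending order):
Visit order: 5, 0, 1, 3, 6, 4, 2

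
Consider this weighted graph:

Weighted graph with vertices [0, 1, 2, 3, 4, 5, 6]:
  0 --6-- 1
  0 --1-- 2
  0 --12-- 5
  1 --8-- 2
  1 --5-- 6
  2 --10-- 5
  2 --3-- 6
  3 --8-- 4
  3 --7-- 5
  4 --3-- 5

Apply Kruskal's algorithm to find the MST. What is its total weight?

Applying Kruskal's algorithm (sort edges by weight, add if no cycle):
  Add (0,2) w=1
  Add (2,6) w=3
  Add (4,5) w=3
  Add (1,6) w=5
  Skip (0,1) w=6 (creates cycle)
  Add (3,5) w=7
  Skip (1,2) w=8 (creates cycle)
  Skip (3,4) w=8 (creates cycle)
  Add (2,5) w=10
  Skip (0,5) w=12 (creates cycle)
MST weight = 29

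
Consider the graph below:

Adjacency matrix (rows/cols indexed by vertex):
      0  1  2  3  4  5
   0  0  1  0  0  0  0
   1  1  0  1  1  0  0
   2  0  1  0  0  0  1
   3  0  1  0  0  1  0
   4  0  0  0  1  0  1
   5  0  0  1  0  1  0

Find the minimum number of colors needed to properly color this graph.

The graph has a maximum clique of size 2 (lower bound on chromatic number).
A valid 3-coloring: {0: 1, 1: 0, 2: 1, 3: 1, 4: 0, 5: 2}.
No proper 2-coloring exists (verified by exhaustive search).
Chromatic number = 3.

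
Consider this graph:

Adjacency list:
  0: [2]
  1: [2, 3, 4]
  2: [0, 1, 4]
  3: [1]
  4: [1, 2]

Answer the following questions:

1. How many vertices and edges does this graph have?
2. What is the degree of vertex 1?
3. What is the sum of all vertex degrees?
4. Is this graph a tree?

Count: 5 vertices, 5 edges.
Vertex 1 has neighbors [2, 3, 4], degree = 3.
Handshaking lemma: 2 * 5 = 10.
A tree on 5 vertices has 4 edges. This graph has 5 edges (1 extra). Not a tree.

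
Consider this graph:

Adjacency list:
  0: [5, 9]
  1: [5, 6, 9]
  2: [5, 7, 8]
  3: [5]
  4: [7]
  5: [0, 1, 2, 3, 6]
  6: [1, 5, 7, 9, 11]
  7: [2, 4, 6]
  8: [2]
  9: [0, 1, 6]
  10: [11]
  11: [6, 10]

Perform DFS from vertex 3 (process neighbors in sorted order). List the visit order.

DFS from vertex 3 (neighbors processed in ascending order):
Visit order: 3, 5, 0, 9, 1, 6, 7, 2, 8, 4, 11, 10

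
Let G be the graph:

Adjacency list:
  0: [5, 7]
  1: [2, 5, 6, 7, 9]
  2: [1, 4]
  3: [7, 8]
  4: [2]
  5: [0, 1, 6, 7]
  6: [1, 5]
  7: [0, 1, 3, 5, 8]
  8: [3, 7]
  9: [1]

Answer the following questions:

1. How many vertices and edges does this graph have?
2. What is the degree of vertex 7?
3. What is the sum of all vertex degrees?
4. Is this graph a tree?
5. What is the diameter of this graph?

Count: 10 vertices, 13 edges.
Vertex 7 has neighbors [0, 1, 3, 5, 8], degree = 5.
Handshaking lemma: 2 * 13 = 26.
A tree on 10 vertices has 9 edges. This graph has 13 edges (4 extra). Not a tree.
Diameter (longest shortest path) = 4.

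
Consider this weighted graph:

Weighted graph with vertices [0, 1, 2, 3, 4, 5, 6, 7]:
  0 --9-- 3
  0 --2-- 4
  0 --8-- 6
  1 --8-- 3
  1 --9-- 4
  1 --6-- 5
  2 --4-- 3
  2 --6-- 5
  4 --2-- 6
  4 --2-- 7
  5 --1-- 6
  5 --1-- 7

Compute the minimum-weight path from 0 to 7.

Using Dijkstra's algorithm from vertex 0:
Shortest path: 0 -> 4 -> 7
Total weight: 2 + 2 = 4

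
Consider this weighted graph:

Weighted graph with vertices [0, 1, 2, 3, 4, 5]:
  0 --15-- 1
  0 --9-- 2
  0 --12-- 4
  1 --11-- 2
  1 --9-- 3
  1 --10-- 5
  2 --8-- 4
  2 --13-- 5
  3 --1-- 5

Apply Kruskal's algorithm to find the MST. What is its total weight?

Applying Kruskal's algorithm (sort edges by weight, add if no cycle):
  Add (3,5) w=1
  Add (2,4) w=8
  Add (0,2) w=9
  Add (1,3) w=9
  Skip (1,5) w=10 (creates cycle)
  Add (1,2) w=11
  Skip (0,4) w=12 (creates cycle)
  Skip (2,5) w=13 (creates cycle)
  Skip (0,1) w=15 (creates cycle)
MST weight = 38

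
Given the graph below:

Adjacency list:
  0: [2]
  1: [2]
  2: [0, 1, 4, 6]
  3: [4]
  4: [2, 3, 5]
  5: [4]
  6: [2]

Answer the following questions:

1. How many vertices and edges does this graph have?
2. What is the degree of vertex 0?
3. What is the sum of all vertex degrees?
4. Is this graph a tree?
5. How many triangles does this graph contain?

Count: 7 vertices, 6 edges.
Vertex 0 has neighbors [2], degree = 1.
Handshaking lemma: 2 * 6 = 12.
A graph is a tree iff it is connected and has exactly n-1 edges. This graph is connected (all 7 vertices in one component) and has 7-1 = 6 edges. It is a tree.
Number of triangles = 0.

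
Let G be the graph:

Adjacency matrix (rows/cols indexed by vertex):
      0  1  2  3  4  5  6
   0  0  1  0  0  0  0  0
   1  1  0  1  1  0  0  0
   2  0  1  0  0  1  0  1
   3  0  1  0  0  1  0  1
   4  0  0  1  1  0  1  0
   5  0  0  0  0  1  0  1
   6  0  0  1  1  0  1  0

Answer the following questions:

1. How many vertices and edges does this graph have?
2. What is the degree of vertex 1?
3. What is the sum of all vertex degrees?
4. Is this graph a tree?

Count: 7 vertices, 9 edges.
Vertex 1 has neighbors [0, 2, 3], degree = 3.
Handshaking lemma: 2 * 9 = 18.
A tree on 7 vertices has 6 edges. This graph has 9 edges (3 extra). Not a tree.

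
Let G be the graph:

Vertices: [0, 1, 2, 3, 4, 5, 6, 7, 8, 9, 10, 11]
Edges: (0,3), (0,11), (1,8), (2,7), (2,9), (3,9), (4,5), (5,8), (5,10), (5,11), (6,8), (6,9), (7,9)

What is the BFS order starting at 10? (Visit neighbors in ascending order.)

BFS from vertex 10 (neighbors processed in ascending order):
Visit order: 10, 5, 4, 8, 11, 1, 6, 0, 9, 3, 2, 7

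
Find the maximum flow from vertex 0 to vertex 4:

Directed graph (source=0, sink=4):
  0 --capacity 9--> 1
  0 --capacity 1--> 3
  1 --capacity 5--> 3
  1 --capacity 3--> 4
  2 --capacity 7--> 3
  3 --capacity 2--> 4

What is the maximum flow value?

Computing max flow:
  Flow on (0->1): 5/9
  Flow on (1->3): 2/5
  Flow on (1->4): 3/3
  Flow on (3->4): 2/2
Maximum flow = 5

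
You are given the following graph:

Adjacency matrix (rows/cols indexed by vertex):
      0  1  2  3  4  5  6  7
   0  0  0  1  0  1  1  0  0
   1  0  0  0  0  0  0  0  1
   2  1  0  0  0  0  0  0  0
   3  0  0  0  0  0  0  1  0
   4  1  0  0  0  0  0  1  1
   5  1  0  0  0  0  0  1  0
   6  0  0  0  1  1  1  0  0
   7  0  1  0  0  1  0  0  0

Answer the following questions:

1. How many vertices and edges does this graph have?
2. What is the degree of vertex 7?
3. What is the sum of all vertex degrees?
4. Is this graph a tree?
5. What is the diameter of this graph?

Count: 8 vertices, 8 edges.
Vertex 7 has neighbors [1, 4], degree = 2.
Handshaking lemma: 2 * 8 = 16.
A tree on 8 vertices has 7 edges. This graph has 8 edges (1 extra). Not a tree.
Diameter (longest shortest path) = 4.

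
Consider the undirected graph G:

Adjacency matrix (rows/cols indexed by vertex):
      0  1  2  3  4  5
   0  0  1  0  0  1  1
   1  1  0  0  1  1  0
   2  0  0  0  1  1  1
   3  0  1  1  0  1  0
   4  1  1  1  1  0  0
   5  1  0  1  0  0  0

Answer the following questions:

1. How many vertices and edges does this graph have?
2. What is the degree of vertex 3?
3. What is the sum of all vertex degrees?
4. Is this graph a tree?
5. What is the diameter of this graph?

Count: 6 vertices, 9 edges.
Vertex 3 has neighbors [1, 2, 4], degree = 3.
Handshaking lemma: 2 * 9 = 18.
A tree on 6 vertices has 5 edges. This graph has 9 edges (4 extra). Not a tree.
Diameter (longest shortest path) = 2.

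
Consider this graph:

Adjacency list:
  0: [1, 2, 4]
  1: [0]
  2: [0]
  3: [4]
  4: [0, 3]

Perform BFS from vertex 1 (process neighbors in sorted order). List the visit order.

BFS from vertex 1 (neighbors processed in ascending order):
Visit order: 1, 0, 2, 4, 3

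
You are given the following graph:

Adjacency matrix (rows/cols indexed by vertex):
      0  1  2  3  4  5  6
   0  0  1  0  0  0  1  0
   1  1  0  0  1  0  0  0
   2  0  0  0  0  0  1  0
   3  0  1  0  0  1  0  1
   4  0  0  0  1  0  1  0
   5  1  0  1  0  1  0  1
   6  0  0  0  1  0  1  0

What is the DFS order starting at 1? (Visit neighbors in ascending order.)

DFS from vertex 1 (neighbors processed in ascending order):
Visit order: 1, 0, 5, 2, 4, 3, 6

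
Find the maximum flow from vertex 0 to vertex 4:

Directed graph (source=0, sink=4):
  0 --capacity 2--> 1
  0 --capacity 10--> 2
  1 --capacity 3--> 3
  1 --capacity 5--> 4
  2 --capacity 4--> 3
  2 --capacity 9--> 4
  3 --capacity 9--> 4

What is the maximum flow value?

Computing max flow:
  Flow on (0->1): 2/2
  Flow on (0->2): 10/10
  Flow on (1->4): 2/5
  Flow on (2->3): 1/4
  Flow on (2->4): 9/9
  Flow on (3->4): 1/9
Maximum flow = 12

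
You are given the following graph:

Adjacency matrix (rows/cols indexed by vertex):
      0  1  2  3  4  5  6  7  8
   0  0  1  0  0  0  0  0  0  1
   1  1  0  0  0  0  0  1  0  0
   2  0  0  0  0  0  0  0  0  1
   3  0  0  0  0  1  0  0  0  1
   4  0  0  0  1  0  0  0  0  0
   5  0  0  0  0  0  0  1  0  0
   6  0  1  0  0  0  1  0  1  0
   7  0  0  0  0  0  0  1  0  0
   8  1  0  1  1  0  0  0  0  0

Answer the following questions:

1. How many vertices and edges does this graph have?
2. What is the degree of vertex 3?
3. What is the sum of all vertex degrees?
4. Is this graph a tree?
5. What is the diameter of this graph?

Count: 9 vertices, 8 edges.
Vertex 3 has neighbors [4, 8], degree = 2.
Handshaking lemma: 2 * 8 = 16.
A graph is a tree iff it is connected and has exactly n-1 edges. This graph is connected (all 9 vertices in one component) and has 9-1 = 8 edges. It is a tree.
Diameter (longest shortest path) = 6.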